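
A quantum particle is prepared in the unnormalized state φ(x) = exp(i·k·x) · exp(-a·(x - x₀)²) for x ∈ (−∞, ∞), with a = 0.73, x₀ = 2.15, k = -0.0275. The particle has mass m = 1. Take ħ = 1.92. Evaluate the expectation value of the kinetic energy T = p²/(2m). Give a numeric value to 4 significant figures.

T = −(ħ²/2m) d²/dx², so ⟨T⟩ = −(ħ²/2m) ∫ φ*·φ'' dx / ∫|φ|² dx; with m = 1.
Gaussian moments (u = x − x₀): ∫u^(2j)·e^(−2au²) du = (2j−1)!!/(4a)^j · √(π/(2a)), odd powers integrate to 0; here √(π/(2a)) = 1.4669. Derivatives: φ′ = (ik − 2au)·φ, φ″ = ((ik − 2au)² − 2a)·φ; the odd-in-u pieces drop out.
State is unnormalized: ∫|φ|² dx = 1.4669, and ∫φ*·(−ħ²/2m · φ'') dx = 1.9758, so ⟨T⟩ = 1.9758 / 1.4669.
⟨T⟩ = 1.3469.

1.347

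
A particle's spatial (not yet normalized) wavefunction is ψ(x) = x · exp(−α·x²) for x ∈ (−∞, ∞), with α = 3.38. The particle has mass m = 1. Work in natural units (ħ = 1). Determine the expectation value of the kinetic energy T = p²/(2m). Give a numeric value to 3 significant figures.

5.07

T = −(ħ²/2m) d²/dx², so ⟨T⟩ = −(ħ²/2m) ∫ ψ*·ψ'' dx / ∫|ψ|² dx; with m = 1.
Expand each integrand as polynomial × e^(−2αx²) and use ∫x^(2j)·e^(−2αx²) dx = (2j−1)!!/(4α)^j · √(π/(2α)), odd powers → 0; here √(π/(2α)) = 0.68171. Differentiate with the product rule, d/dx e^(−αx²) = −2αx·e^(−αx²).
State is unnormalized: ∫|ψ|² dx = 0.050423, and ∫ψ*·(−ħ²/2m · ψ'') dx = 0.25564, so ⟨T⟩ = 0.25564 / 0.050423.
⟨T⟩ = 5.0700.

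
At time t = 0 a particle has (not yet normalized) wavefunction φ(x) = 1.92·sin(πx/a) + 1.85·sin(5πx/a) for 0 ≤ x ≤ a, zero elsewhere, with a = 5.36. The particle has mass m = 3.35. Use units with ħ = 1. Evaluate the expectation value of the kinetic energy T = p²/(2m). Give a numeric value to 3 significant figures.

T = −(ħ²/2m) d²/dx², so ⟨T⟩ = −(ħ²/2m) ∫ φ*·φ'' dx / ∫|φ|² dx; with m = 3.35.
d²/dx² sin(jπx/a) = −(jπ/a)²·sin(jπx/a); on 0 ≤ x ≤ a, ∫sin²(jπx/a) dx = a/2 and ∫sin(jπx/a)·sin(lπx/a) dx = 0 for j ≠ l, so only diagonal terms survive in ∫|φ|² and ∫φ·φ″; ∫φ·φ′ dx = [φ²/2] between the walls = 0.
State is unnormalized: ∫|φ|² dx = 19.052, and ∫φ*·(−ħ²/2m · φ'') dx = 12.264, so ⟨T⟩ = 12.264 / 19.052.
⟨T⟩ = 0.64372.

0.644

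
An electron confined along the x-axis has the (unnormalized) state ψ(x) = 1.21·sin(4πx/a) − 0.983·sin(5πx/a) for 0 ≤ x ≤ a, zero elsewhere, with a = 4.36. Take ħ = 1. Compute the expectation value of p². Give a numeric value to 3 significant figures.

10.2

p² ψ = −ħ² d²ψ/dx²; ⟨p²⟩ = −ħ² ∫ ψ*·ψ'' dx / ∫|ψ|² dx.
d²/dx² sin(jπx/a) = −(jπ/a)²·sin(jπx/a); on 0 ≤ x ≤ a, ∫sin²(jπx/a) dx = a/2 and ∫sin(jπx/a)·sin(lπx/a) dx = 0 for j ≠ l, so only diagonal terms survive in ∫|ψ|² and ∫ψ·ψ″; ∫ψ·ψ′ dx = [ψ²/2] between the walls = 0.
State is unnormalized: ∫|ψ|² dx = 5.2982, and ∫ψ*·(−ħ² ψ'') dx = 53.856, so ⟨p²⟩ = 53.856 / 5.2982.
⟨p²⟩ = 10.165.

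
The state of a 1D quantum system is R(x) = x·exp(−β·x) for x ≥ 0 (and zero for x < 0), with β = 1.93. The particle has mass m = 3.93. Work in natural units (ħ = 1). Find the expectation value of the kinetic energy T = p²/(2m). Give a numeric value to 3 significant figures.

T = −(ħ²/2m) d²/dx², so ⟨T⟩ = −(ħ²/2m) ∫ R*·R'' dx / ∫|R|² dx; with m = 3.93.
Differentiate x·exp(−β·x) with the product rule; every integrand then reduces to terms xʲ·e^(−2βx) on [0, ∞), with ∫₀^∞ xʲ·e^(−2βx) dx = j!/(2β)^(j+1).
State is unnormalized: ∫|R|² dx = 0.034775, and ∫R*·(−ħ²/2m · R'') dx = 0.016480, so ⟨T⟩ = 0.016480 / 0.034775.
⟨T⟩ = 0.47391.

0.474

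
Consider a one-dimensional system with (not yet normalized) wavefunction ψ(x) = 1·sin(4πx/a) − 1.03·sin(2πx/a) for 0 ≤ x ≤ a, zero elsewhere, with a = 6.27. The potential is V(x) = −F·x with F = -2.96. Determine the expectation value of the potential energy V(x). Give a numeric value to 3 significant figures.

9.28

⟨V⟩ = ∫ V(x)·|ψ|² dx / ∫|ψ|² dx.
On 0 ≤ x ≤ a (j ≠ l): ∫sin²(jπx/a) dx = a/2, ∫sin(jπx/a)·sin(lπx/a) dx = 0; diagonal moments ∫x·sin²(jπx/a) dx = a²/4, ∫x²·sin²(jπx/a) dx = a³·(1/6 − 1/(4j²π²)); cross terms ∫x·sin(jπx/a)·sin(lπx/a) dx = 0 for j + l even and −4jla²/(π²(j² − l²)²) for j + l odd, ∫x²·sin(jπx/a)·sin(lπx/a) dx = (−1)^(j+l)·4jla³/(π²(j² − l²)²); higher powers the same way via product-to-sum and parts.
State is unnormalized: ∫|ψ|² dx = 6.4609, and ∫ψ*·V(x)·ψ dx = 59.955, so ⟨V⟩ = 59.955 / 6.4609.
⟨V⟩ = 9.2796.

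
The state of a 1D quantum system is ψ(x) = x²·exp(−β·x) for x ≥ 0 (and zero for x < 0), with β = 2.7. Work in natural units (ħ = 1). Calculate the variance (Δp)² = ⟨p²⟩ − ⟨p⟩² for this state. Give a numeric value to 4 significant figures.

Compute ⟨p⟩ and ⟨p²⟩ separately; (Δp)² = ⟨p²⟩ − ⟨p⟩².
Differentiate x²·exp(−β·x) with the product rule; every integrand then reduces to terms xʲ·e^(−2βx) on [0, ∞), with ∫₀^∞ xʲ·e^(−2βx) dx = j!/(2β)^(j+1).
Normalization: ∫|ψ|² dx = 0.0052269.
⟨p⟩ = 0.0000 and ⟨p²⟩ = 2.4300.
(Δp)² = 2.4300 − (0.0000)² = 2.4300.

2.430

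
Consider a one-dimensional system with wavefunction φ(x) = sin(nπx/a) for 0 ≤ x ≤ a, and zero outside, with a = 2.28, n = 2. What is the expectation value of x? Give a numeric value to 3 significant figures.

1.14

⟨x⟩ = ∫ x·|φ|² dx / ∫|φ|² dx (integrals over the domain).
With sin²θ = (1 − cos2θ)/2 on 0 ≤ x ≤ a: ∫sin²(nπx/a) dx = a/2, ∫x·sin²(nπx/a) dx = a²/4, ∫x²·sin²(nπx/a) dx = a³·(1/6 − 1/(4n²π²)); higher powers xᵏ the same way, integrating xᵏ·cos(2nπx/a) by parts.
State is unnormalized: ∫|φ|² dx = 1.1400, and ∫φ*·x·φ dx = 1.2996, so ⟨x⟩ = 1.2996 / 1.1400.
⟨x⟩ = 1.1400.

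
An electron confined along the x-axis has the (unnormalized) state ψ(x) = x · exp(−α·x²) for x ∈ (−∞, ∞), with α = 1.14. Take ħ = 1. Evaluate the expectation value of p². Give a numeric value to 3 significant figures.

p² ψ = −ħ² d²ψ/dx²; ⟨p²⟩ = −ħ² ∫ ψ*·ψ'' dx / ∫|ψ|² dx.
Expand each integrand as polynomial × e^(−2αx²) and use ∫x^(2j)·e^(−2αx²) dx = (2j−1)!!/(4α)^j · √(π/(2α)), odd powers → 0; here √(π/(2α)) = 1.1738. Differentiate with the product rule, d/dx e^(−αx²) = −2αx·e^(−αx²).
State is unnormalized: ∫|ψ|² dx = 0.25742, and ∫ψ*·(−ħ² ψ'') dx = 0.88038, so ⟨p²⟩ = 0.88038 / 0.25742.
⟨p²⟩ = 3.4200.

3.42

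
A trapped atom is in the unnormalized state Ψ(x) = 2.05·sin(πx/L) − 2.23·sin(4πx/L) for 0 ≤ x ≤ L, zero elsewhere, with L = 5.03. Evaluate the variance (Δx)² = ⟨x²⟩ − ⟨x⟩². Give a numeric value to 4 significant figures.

Compute ⟨x⟩ and ⟨x²⟩ separately, then (Δx)² = ⟨x²⟩ − ⟨x⟩².
On 0 ≤ x ≤ L (j ≠ l): ∫sin²(jπx/L) dx = L/2, ∫sin(jπx/L)·sin(lπx/L) dx = 0; diagonal moments ∫x·sin²(jπx/L) dx = L²/4, ∫x²·sin²(jπx/L) dx = L³·(1/6 − 1/(4j²π²)); cross terms ∫x·sin(jπx/L)·sin(lπx/L) dx = 0 for j + l even and −4jlL²/(π²(j² − l²)²) for j + l odd, ∫x²·sin(jπx/L)·sin(lπx/L) dx = (−1)^(j+l)·4jlL³/(π²(j² − l²)²); higher powers the same way via product-to-sum and parts.
Normalization: ∫|Ψ|² dx = 23.076.
⟨x⟩ = 2.5872 and ⟨x²⟩ = 8.1664.
(Δx)² = 8.1664 − (2.5872)² = 1.4727.

1.473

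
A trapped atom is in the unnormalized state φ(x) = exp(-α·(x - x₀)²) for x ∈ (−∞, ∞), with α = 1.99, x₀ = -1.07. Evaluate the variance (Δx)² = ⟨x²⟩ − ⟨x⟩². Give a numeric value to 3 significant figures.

Compute ⟨x⟩ and ⟨x²⟩ separately, then (Δx)² = ⟨x²⟩ − ⟨x⟩².
Gaussian moments (u = x − x₀): ∫u^(2j)·e^(−2αu²) du = (2j−1)!!/(4α)^j · √(π/(2α)), odd powers integrate to 0; here √(π/(2α)) = 0.88845.
Normalization: ∫|φ|² dx = 0.88845.
⟨x⟩ = -1.0700 and ⟨x²⟩ = 1.2705.
(Δx)² = 1.2705 − (-1.0700)² = 0.12563.

0.126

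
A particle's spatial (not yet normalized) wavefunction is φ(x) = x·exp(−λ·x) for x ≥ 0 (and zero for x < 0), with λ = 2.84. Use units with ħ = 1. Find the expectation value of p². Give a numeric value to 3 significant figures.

8.07

p² φ = −ħ² d²φ/dx²; ⟨p²⟩ = −ħ² ∫ φ*·φ'' dx / ∫|φ|² dx.
Differentiate x·exp(−λ·x) with the product rule; every integrand then reduces to terms xʲ·e^(−2λx) on [0, ∞), with ∫₀^∞ xʲ·e^(−2λx) dx = j!/(2λ)^(j+1).
State is unnormalized: ∫|φ|² dx = 0.010914, and ∫φ*·(−ħ² φ'') dx = 0.088028, so ⟨p²⟩ = 0.088028 / 0.010914.
⟨p²⟩ = 8.0656.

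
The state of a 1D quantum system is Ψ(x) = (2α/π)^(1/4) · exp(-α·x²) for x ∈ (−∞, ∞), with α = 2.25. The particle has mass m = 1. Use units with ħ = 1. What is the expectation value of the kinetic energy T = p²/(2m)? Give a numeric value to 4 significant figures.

1.125

T = −(ħ²/2m) d²/dx², so ⟨T⟩ = −(ħ²/2m) ∫ Ψ*·Ψ'' dx; with m = 1.
Gaussian moments: ∫x^(2j)·e^(−2αx²) dx = (2j−1)!!/(4α)^j · √(π/(2α)), odd powers integrate to 0; here √(π/(2α)) = 0.83554. Derivatives: d/dx e^(−αx²) = −2αx·e^(−αx²), d²/dx² e^(−αx²) = (4α²x² − 2α)·e^(−αx²).
⟨T⟩ = 1.1250.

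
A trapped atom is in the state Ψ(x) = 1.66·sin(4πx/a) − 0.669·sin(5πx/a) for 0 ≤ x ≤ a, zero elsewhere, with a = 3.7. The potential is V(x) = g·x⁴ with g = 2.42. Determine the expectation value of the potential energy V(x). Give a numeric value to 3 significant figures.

136.

⟨V⟩ = ∫ V(x)·|Ψ|² dx / ∫|Ψ|² dx.
On 0 ≤ x ≤ a (j ≠ l): ∫sin²(jπx/a) dx = a/2, ∫sin(jπx/a)·sin(lπx/a) dx = 0; diagonal moments ∫x·sin²(jπx/a) dx = a²/4, ∫x²·sin²(jπx/a) dx = a³·(1/6 − 1/(4j²π²)); cross terms ∫x·sin(jπx/a)·sin(lπx/a) dx = 0 for j + l even and −4jla²/(π²(j² − l²)²) for j + l odd, ∫x²·sin(jπx/a)·sin(lπx/a) dx = (−1)^(j+l)·4jla³/(π²(j² − l²)²); higher powers the same way via product-to-sum and parts.
State is unnormalized: ∫|Ψ|² dx = 5.9258, and ∫Ψ*·V(x)·Ψ dx = 808.39, so ⟨V⟩ = 808.39 / 5.9258.
⟨V⟩ = 136.42.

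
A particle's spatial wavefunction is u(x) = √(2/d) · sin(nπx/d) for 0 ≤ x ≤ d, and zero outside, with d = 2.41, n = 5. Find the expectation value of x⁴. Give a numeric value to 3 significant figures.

⟨x⁴⟩ = ∫ x⁴·|u|² dx (integrals over the domain).
With sin²θ = (1 − cos2θ)/2 on 0 ≤ x ≤ d: ∫sin²(nπx/d) dx = d/2, ∫x·sin²(nπx/d) dx = d²/4, ∫x²·sin²(nπx/d) dx = d³·(1/6 − 1/(4n²π²)); higher powers xᵏ the same way, integrating xᵏ·cos(2nπx/d) by parts.
⟨x⁴⟩ = 6.6109.

6.61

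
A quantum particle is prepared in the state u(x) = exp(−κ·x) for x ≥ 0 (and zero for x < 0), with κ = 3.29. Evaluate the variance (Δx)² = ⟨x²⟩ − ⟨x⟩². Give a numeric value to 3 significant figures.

Compute ⟨x⟩ and ⟨x²⟩ separately, then (Δx)² = ⟨x²⟩ − ⟨x⟩².
Every integrand reduces to terms xʲ·e^(−2κx) on [0, ∞); use ∫₀^∞ xʲ·e^(−2κx) dx = j!/(2κ)^(j+1).
Normalization: ∫|u|² dx = 0.15198.
⟨x⟩ = 0.15198 and ⟨x²⟩ = 0.046193.
(Δx)² = 0.046193 − (0.15198)² = 0.023097.

0.0231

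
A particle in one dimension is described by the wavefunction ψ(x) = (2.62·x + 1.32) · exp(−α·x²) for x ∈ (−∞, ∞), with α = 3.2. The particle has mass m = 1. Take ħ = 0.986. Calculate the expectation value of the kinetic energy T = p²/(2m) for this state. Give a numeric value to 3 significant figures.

T = −(ħ²/2m) d²/dx², so ⟨T⟩ = −(ħ²/2m) ∫ ψ*·ψ'' dx / ∫|ψ|² dx; with m = 1.
Expand each integrand as polynomial × e^(−2αx²) and use ∫x^(2j)·e^(−2αx²) dx = (2j−1)!!/(4α)^j · √(π/(2α)), odd powers → 0; here √(π/(2α)) = 0.70062. Differentiate with the product rule, d/dx e^(−αx²) = −2αx·e^(−αx²).
State is unnormalized: ∫|ψ|² dx = 1.5965, and ∫ψ*·(−ħ²/2m · ψ'') dx = 3.6523, so ⟨T⟩ = 3.6523 / 1.5965.
⟨T⟩ = 2.2877.

2.29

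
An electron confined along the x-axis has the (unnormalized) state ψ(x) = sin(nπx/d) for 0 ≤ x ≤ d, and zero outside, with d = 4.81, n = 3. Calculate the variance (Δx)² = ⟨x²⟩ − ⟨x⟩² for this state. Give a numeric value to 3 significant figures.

Compute ⟨x⟩ and ⟨x²⟩ separately, then (Δx)² = ⟨x²⟩ − ⟨x⟩².
With sin²θ = (1 − cos2θ)/2 on 0 ≤ x ≤ d: ∫sin²(nπx/d) dx = d/2, ∫x·sin²(nπx/d) dx = d²/4, ∫x²·sin²(nπx/d) dx = d³·(1/6 − 1/(4n²π²)); higher powers xᵏ the same way, integrating xᵏ·cos(2nπx/d) by parts.
Normalization: ∫|ψ|² dx = 2.4050.
⟨x⟩ = 2.4050 and ⟨x²⟩ = 7.5818.
(Δx)² = 7.5818 − (2.4050)² = 1.7978.

1.80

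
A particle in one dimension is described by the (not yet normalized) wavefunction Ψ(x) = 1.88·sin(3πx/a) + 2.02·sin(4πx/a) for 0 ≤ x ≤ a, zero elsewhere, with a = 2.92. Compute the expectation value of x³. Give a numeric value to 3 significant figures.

⟨x³⟩ = ∫ x³·|Ψ|² dx / ∫|Ψ|² dx (integrals over the domain).
On 0 ≤ x ≤ a (j ≠ l): ∫sin²(jπx/a) dx = a/2, ∫sin(jπx/a)·sin(lπx/a) dx = 0; diagonal moments ∫x·sin²(jπx/a) dx = a²/4, ∫x²·sin²(jπx/a) dx = a³·(1/6 − 1/(4j²π²)); cross terms ∫x·sin(jπx/a)·sin(lπx/a) dx = 0 for j + l even and −4jla²/(π²(j² − l²)²) for j + l odd, ∫x²·sin(jπx/a)·sin(lπx/a) dx = (−1)^(j+l)·4jla³/(π²(j² − l²)²); higher powers the same way via product-to-sum and parts.
State is unnormalized: ∫|Ψ|² dx = 11.118, and ∫Ψ*·x³·Ψ dx = 19.200, so ⟨x³⟩ = 19.200 / 11.118.
⟨x³⟩ = 1.7270.

1.73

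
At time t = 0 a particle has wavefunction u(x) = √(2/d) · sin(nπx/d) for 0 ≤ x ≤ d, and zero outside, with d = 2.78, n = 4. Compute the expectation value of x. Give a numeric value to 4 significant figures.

⟨x⟩ = ∫ x·|u|² dx (integrals over the domain).
With sin²θ = (1 − cos2θ)/2 on 0 ≤ x ≤ d: ∫sin²(nπx/d) dx = d/2, ∫x·sin²(nπx/d) dx = d²/4, ∫x²·sin²(nπx/d) dx = d³·(1/6 − 1/(4n²π²)); higher powers xᵏ the same way, integrating xᵏ·cos(2nπx/d) by parts.
⟨x⟩ = 1.3900.

1.390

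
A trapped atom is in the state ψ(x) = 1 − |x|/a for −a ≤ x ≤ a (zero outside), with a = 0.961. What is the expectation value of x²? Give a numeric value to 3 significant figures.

⟨x²⟩ = ∫ x²·|ψ|² dx / ∫|ψ|² dx (integrals over the domain).
ψ is even, so ∫ over [−a, a] = 2∫₀ᵃ with ψ = 1 − x/a there: ∫₀ᵃ (1 − x/a)² dx = a/3, ∫₀ᵃ x²(1 − x/a)² dx = a³/30, ∫₀ᵃ x⁴(1 − x/a)² dx = a⁵/105.
State is unnormalized: ∫|ψ|² dx = 0.64067, and ∫ψ*·x²·ψ dx = 0.059167, so ⟨x²⟩ = 0.059167 / 0.64067.
⟨x²⟩ = 0.092352.

0.0924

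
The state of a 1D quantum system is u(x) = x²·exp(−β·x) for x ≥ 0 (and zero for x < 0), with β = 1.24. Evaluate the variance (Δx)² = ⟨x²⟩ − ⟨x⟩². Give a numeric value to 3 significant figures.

Compute ⟨x⟩ and ⟨x²⟩ separately, then (Δx)² = ⟨x²⟩ − ⟨x⟩².
Every integrand reduces to terms xʲ·e^(−2βx) on [0, ∞); use ∫₀^∞ xʲ·e^(−2βx) dx = j!/(2β)^(j+1).
Normalization: ∫|u|² dx = 0.25583.
⟨x⟩ = 2.0161 and ⟨x²⟩ = 4.8777.
(Δx)² = 4.8777 − (2.0161)² = 0.81296.

0.813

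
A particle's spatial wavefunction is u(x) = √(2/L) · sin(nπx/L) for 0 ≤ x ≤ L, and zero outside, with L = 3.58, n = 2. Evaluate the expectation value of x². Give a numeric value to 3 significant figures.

⟨x²⟩ = ∫ x²·|u|² dx (integrals over the domain).
With sin²θ = (1 − cos2θ)/2 on 0 ≤ x ≤ L: ∫sin²(nπx/L) dx = L/2, ∫x·sin²(nπx/L) dx = L²/4, ∫x²·sin²(nπx/L) dx = L³·(1/6 − 1/(4n²π²)); higher powers xᵏ the same way, integrating xᵏ·cos(2nπx/L) by parts.
⟨x²⟩ = 4.1098.

4.11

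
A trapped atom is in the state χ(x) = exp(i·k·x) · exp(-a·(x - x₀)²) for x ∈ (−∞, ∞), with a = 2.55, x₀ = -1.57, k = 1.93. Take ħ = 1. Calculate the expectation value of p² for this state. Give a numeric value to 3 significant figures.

p² χ = −ħ² d²χ/dx²; ⟨p²⟩ = −ħ² ∫ χ*·χ'' dx / ∫|χ|² dx.
Gaussian moments (u = x − x₀): ∫u^(2j)·e^(−2au²) du = (2j−1)!!/(4a)^j · √(π/(2a)), odd powers integrate to 0; here √(π/(2a)) = 0.78486. Derivatives: χ′ = (ik − 2au)·χ, χ″ = ((ik − 2au)² − 2a)·χ; the odd-in-u pieces drop out.
State is unnormalized: ∫|χ|² dx = 0.78486, and ∫χ*·(−ħ² χ'') dx = 4.9249, so ⟨p²⟩ = 4.9249 / 0.78486.
⟨p²⟩ = 6.2749.

6.27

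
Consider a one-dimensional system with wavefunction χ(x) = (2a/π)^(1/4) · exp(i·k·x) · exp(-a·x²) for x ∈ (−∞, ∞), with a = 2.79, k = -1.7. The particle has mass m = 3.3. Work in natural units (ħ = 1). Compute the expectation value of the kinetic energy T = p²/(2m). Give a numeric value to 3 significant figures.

T = −(ħ²/2m) d²/dx², so ⟨T⟩ = −(ħ²/2m) ∫ χ*·χ'' dx; with m = 3.3.
Gaussian moments: ∫x^(2j)·e^(−2ax²) dx = (2j−1)!!/(4a)^j · √(π/(2a)), odd powers integrate to 0; here √(π/(2a)) = 0.75034. Derivatives: χ′ = (ik − 2ax)·χ, χ″ = ((ik − 2ax)² − 2a)·χ; the odd-in-x pieces drop out.
⟨T⟩ = 0.86061.

0.861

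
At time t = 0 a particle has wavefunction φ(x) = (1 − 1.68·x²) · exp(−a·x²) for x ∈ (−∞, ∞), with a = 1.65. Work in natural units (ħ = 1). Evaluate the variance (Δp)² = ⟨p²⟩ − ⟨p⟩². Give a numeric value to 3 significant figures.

4.73

Compute ⟨p⟩ and ⟨p²⟩ separately; (Δp)² = ⟨p²⟩ − ⟨p⟩².
Expand each integrand as polynomial × e^(−2ax²) and use ∫x^(2j)·e^(−2ax²) dx = (2j−1)!!/(4a)^j · √(π/(2a)), odd powers → 0; here √(π/(2a)) = 0.97570. Differentiate with the product rule, d/dx e^(−ax²) = −2ax·e^(−ax²).
Normalization: ∫|φ|² dx = 0.66864.
⟨p⟩ = 0.0000 and ⟨p²⟩ = 4.7255.
(Δp)² = 4.7255 − (0.0000)² = 4.7255.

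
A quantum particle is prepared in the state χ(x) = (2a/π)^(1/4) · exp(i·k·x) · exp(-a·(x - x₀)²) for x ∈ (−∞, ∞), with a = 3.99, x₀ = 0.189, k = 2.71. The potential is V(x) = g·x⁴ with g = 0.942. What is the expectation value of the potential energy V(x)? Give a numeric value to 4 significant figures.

0.02495

⟨V⟩ = ∫ V(x)·|χ|² dx.
Gaussian moments (u = x − x₀): ∫u^(2j)·e^(−2au²) du = (2j−1)!!/(4a)^j · √(π/(2a)), odd powers integrate to 0; here √(π/(2a)) = 0.62744.
⟨V⟩ = 0.024947.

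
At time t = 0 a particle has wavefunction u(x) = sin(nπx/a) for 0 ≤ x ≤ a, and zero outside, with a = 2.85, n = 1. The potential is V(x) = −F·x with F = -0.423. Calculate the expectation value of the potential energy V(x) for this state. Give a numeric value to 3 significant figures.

0.603

⟨V⟩ = ∫ V(x)·|u|² dx / ∫|u|² dx.
With sin²θ = (1 − cos2θ)/2 on 0 ≤ x ≤ a: ∫sin²(nπx/a) dx = a/2, ∫x·sin²(nπx/a) dx = a²/4, ∫x²·sin²(nπx/a) dx = a³·(1/6 − 1/(4n²π²)); higher powers xᵏ the same way, integrating xᵏ·cos(2nπx/a) by parts.
State is unnormalized: ∫|u|² dx = 1.4250, and ∫u*·V(x)·u dx = 0.85895, so ⟨V⟩ = 0.85895 / 1.4250.
⟨V⟩ = 0.60278.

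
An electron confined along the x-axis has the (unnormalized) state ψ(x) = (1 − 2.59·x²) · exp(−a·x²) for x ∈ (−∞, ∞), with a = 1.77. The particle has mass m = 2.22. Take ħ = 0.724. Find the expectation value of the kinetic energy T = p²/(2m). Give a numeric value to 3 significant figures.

0.832

T = −(ħ²/2m) d²/dx², so ⟨T⟩ = −(ħ²/2m) ∫ ψ*·ψ'' dx / ∫|ψ|² dx; with m = 2.22.
Expand each integrand as polynomial × e^(−2ax²) and use ∫x^(2j)·e^(−2ax²) dx = (2j−1)!!/(4a)^j · √(π/(2a)), odd powers → 0; here √(π/(2a)) = 0.94205. Differentiate with the product rule, d/dx e^(−ax²) = −2ax·e^(−ax²).
State is unnormalized: ∫|ψ|² dx = 0.63101, and ∫ψ*·(−ħ²/2m · ψ'') dx = 0.52528, so ⟨T⟩ = 0.52528 / 0.63101.
⟨T⟩ = 0.83244.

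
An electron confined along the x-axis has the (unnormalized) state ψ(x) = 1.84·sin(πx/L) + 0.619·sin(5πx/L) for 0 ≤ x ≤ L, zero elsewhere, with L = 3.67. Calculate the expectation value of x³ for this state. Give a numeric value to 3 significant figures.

⟨x³⟩ = ∫ x³·|ψ|² dx / ∫|ψ|² dx (integrals over the domain).
On 0 ≤ x ≤ L (j ≠ l): ∫sin²(jπx/L) dx = L/2, ∫sin(jπx/L)·sin(lπx/L) dx = 0; diagonal moments ∫x·sin²(jπx/L) dx = L²/4, ∫x²·sin²(jπx/L) dx = L³·(1/6 − 1/(4j²π²)); cross terms ∫x·sin(jπx/L)·sin(lπx/L) dx = 0 for j + l even and −4jlL²/(π²(j² − l²)²) for j + l odd, ∫x²·sin(jπx/L)·sin(lπx/L) dx = (−1)^(j+l)·4jlL³/(π²(j² − l²)²); higher powers the same way via product-to-sum and parts.
State is unnormalized: ∫|ψ|² dx = 6.9157, and ∫ψ*·x³·ψ dx = 64.201, so ⟨x³⟩ = 64.201 / 6.9157.
⟨x³⟩ = 9.2834.

9.28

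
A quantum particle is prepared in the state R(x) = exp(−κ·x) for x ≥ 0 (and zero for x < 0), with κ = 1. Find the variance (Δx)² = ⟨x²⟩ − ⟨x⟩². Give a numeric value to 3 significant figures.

0.250

Compute ⟨x⟩ and ⟨x²⟩ separately, then (Δx)² = ⟨x²⟩ − ⟨x⟩².
Every integrand reduces to terms xʲ·e^(−2κx) on [0, ∞); use ∫₀^∞ xʲ·e^(−2κx) dx = j!/(2κ)^(j+1).
Normalization: ∫|R|² dx = 0.50000.
⟨x⟩ = 0.50000 and ⟨x²⟩ = 0.50000.
(Δx)² = 0.50000 − (0.50000)² = 0.25000.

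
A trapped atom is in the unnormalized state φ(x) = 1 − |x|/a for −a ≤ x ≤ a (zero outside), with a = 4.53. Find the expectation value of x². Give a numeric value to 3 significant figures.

⟨x²⟩ = ∫ x²·|φ|² dx / ∫|φ|² dx (integrals over the domain).
φ is even, so ∫ over [−a, a] = 2∫₀ᵃ with φ = 1 − x/a there: ∫₀ᵃ (1 − x/a)² dx = a/3, ∫₀ᵃ x²(1 − x/a)² dx = a³/30, ∫₀ᵃ x⁴(1 − x/a)² dx = a⁵/105.
State is unnormalized: ∫|φ|² dx = 3.0200, and ∫φ*·x²·φ dx = 6.1973, so ⟨x²⟩ = 6.1973 / 3.0200.
⟨x²⟩ = 2.0521.

2.05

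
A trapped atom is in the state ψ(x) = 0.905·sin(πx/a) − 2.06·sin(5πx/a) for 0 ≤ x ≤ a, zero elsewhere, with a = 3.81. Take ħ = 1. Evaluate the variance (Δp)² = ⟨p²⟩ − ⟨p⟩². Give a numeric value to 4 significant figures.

14.36

Compute ⟨p⟩ and ⟨p²⟩ separately; (Δp)² = ⟨p²⟩ − ⟨p⟩².
d²/dx² sin(jπx/a) = −(jπ/a)²·sin(jπx/a); on 0 ≤ x ≤ a, ∫sin²(jπx/a) dx = a/2 and ∫sin(jπx/a)·sin(lπx/a) dx = 0 for j ≠ l, so only diagonal terms survive in ∫|ψ|² and ∫ψ·ψ″; ∫ψ·ψ′ dx = [ψ²/2] between the walls = 0.
Normalization: ∫|ψ|² dx = 9.6443.
⟨p⟩ = 0.0000 and ⟨p²⟩ = 14.358.
(Δp)² = 14.358 − (0.0000)² = 14.358.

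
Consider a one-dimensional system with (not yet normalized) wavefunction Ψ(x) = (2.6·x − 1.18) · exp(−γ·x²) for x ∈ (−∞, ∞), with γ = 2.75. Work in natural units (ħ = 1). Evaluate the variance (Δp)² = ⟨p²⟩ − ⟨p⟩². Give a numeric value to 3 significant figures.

Compute ⟨p⟩ and ⟨p²⟩ separately; (Δp)² = ⟨p²⟩ − ⟨p⟩².
Expand each integrand as polynomial × e^(−2γx²) and use ∫x^(2j)·e^(−2γx²) dx = (2j−1)!!/(4γ)^j · √(π/(2γ)), odd powers → 0; here √(π/(2γ)) = 0.75578. Differentiate with the product rule, d/dx e^(−γx²) = −2γx·e^(−γx²).
Normalization: ∫|Ψ|² dx = 1.5168.
⟨p⟩ = 0.0000 and ⟨p²⟩ = 4.4342.
(Δp)² = 4.4342 − (0.0000)² = 4.4342.

4.43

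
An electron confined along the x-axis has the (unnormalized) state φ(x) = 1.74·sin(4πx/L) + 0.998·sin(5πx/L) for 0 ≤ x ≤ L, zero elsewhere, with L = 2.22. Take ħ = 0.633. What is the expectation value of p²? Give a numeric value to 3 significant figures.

14.6

p² φ = −ħ² d²φ/dx²; ⟨p²⟩ = −ħ² ∫ φ*·φ'' dx / ∫|φ|² dx.
d²/dx² sin(jπx/L) = −(jπ/L)²·sin(jπx/L); on 0 ≤ x ≤ L, ∫sin²(jπx/L) dx = L/2 and ∫sin(jπx/L)·sin(lπx/L) dx = 0 for j ≠ l, so only diagonal terms survive in ∫|φ|² and ∫φ·φ″; ∫φ·φ′ dx = [φ²/2] between the walls = 0.
State is unnormalized: ∫|φ|² dx = 4.4662, and ∫φ*·(−ħ² φ'') dx = 65.324, so ⟨p²⟩ = 65.324 / 4.4662.
⟨p²⟩ = 14.626.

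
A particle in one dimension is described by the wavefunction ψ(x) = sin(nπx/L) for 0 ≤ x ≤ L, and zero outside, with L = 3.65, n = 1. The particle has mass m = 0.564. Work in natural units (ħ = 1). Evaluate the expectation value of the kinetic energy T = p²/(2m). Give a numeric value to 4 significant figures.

0.6568

T = −(ħ²/2m) d²/dx², so ⟨T⟩ = −(ħ²/2m) ∫ ψ*·ψ'' dx / ∫|ψ|² dx; with m = 0.564.
d/dx sin(nπx/L) = (nπ/L)·cos(nπx/L) and d²/dx² sin(nπx/L) = −(nπ/L)²·sin(nπx/L); on 0 ≤ x ≤ L, ∫sin²(nπx/L) dx = L/2 and ∫sin(nπx/L)·cos(nπx/L) dx = 0.
State is unnormalized: ∫|ψ|² dx = 1.8250, and ∫ψ*·(−ħ²/2m · ψ'') dx = 1.1986, so ⟨T⟩ = 1.1986 / 1.8250.
⟨T⟩ = 0.65676.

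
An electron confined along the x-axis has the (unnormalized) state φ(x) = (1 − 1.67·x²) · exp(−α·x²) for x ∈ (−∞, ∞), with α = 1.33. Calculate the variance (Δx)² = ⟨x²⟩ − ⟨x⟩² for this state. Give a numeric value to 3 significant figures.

Compute ⟨x⟩ and ⟨x²⟩ separately, then (Δx)² = ⟨x²⟩ − ⟨x⟩².
Expand each integrand as polynomial × e^(−2αx²) and use ∫x^(2j)·e^(−2αx²) dx = (2j−1)!!/(4α)^j · √(π/(2α)), odd powers → 0; here √(π/(2α)) = 1.0868.
Normalization: ∫|φ|² dx = 0.72574.
⟨x⟩ = 0.0000 and ⟨x²⟩ = 0.16738.
(Δx)² = 0.16738 − (0.0000)² = 0.16738.

0.167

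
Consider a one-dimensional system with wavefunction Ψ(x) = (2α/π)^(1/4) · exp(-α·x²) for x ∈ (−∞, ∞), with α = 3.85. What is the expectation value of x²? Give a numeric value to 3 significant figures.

0.0649

⟨x²⟩ = ∫ x²·|Ψ|² dx (integrals over the domain).
Gaussian moments: ∫x^(2j)·e^(−2αx²) dx = (2j−1)!!/(4α)^j · √(π/(2α)), odd powers integrate to 0; here √(π/(2α)) = 0.63875.
⟨x²⟩ = 0.064935.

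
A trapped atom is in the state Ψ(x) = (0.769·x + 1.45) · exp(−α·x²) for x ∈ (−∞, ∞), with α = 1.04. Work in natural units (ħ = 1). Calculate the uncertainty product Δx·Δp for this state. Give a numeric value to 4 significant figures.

0.5005

Δx = √(⟨x²⟩−⟨x⟩²), Δp = √(⟨p²⟩−⟨p⟩²).
Expand each integrand as polynomial × e^(−2αx²) and use ∫x^(2j)·e^(−2αx²) dx = (2j−1)!!/(4α)^j · √(π/(2α)), odd powers → 0; here √(π/(2α)) = 1.2290. Differentiate with the product rule, d/dx e^(−αx²) = −2αx·e^(−αx²).
Normalization: ∫|Ψ|² dx = 2.7586.
⟨x⟩ = 0.23883, ⟨x²⟩ = 0.27083 ⇒ Δx = 0.46238.
⟨p⟩ = 0.0000, ⟨p²⟩ = 1.1717 ⇒ Δp = 1.0825.
Δx·Δp = 0.50051.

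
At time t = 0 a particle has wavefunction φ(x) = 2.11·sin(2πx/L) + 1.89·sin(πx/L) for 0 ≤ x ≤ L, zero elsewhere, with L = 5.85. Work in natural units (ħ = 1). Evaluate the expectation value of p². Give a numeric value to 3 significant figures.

p² φ = −ħ² d²φ/dx²; ⟨p²⟩ = −ħ² ∫ φ*·φ'' dx / ∫|φ|² dx.
d²/dx² sin(jπx/L) = −(jπ/L)²·sin(jπx/L); on 0 ≤ x ≤ L, ∫sin²(jπx/L) dx = L/2 and ∫sin(jπx/L)·sin(lπx/L) dx = 0 for j ≠ l, so only diagonal terms survive in ∫|φ|² and ∫φ·φ″; ∫φ·φ′ dx = [φ²/2] between the walls = 0.
State is unnormalized: ∫|φ|² dx = 23.471, and ∫φ*·(−ħ² φ'') dx = 18.036, so ⟨p²⟩ = 18.036 / 23.471.
⟨p²⟩ = 0.76843.

0.768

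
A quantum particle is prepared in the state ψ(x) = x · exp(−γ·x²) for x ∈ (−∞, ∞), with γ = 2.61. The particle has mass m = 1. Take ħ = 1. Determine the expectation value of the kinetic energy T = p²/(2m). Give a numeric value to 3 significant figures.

T = −(ħ²/2m) d²/dx², so ⟨T⟩ = −(ħ²/2m) ∫ ψ*·ψ'' dx / ∫|ψ|² dx; with m = 1.
Expand each integrand as polynomial × e^(−2γx²) and use ∫x^(2j)·e^(−2γx²) dx = (2j−1)!!/(4γ)^j · √(π/(2γ)), odd powers → 0; here √(π/(2γ)) = 0.77578. Differentiate with the product rule, d/dx e^(−γx²) = −2γx·e^(−γx²).
State is unnormalized: ∫|ψ|² dx = 0.074309, and ∫ψ*·(−ħ²/2m · ψ'') dx = 0.29092, so ⟨T⟩ = 0.29092 / 0.074309.
⟨T⟩ = 3.9150.

3.92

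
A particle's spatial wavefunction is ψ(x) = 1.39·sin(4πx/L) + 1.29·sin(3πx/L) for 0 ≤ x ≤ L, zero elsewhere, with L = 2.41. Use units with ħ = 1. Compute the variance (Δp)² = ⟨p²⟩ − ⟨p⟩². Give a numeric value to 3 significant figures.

21.7

Compute ⟨p⟩ and ⟨p²⟩ separately; (Δp)² = ⟨p²⟩ − ⟨p⟩².
d²/dx² sin(jπx/L) = −(jπ/L)²·sin(jπx/L); on 0 ≤ x ≤ L, ∫sin²(jπx/L) dx = L/2 and ∫sin(jπx/L)·sin(lπx/L) dx = 0 for j ≠ l, so only diagonal terms survive in ∫|ψ|² and ∫ψ·ψ″; ∫ψ·ψ′ dx = [ψ²/2] between the walls = 0.
Normalization: ∫|ψ|² dx = 4.3334.
⟨p⟩ = 0.0000 and ⟨p²⟩ = 21.684.
(Δp)² = 21.684 − (0.0000)² = 21.684.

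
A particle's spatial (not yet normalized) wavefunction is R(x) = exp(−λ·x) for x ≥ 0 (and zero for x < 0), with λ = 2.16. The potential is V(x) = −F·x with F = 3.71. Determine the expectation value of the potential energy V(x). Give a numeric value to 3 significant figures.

⟨V⟩ = ∫ V(x)·|R|² dx / ∫|R|² dx.
Every integrand reduces to terms xʲ·e^(−2λx) on [0, ∞); use ∫₀^∞ xʲ·e^(−2λx) dx = j!/(2λ)^(j+1).
State is unnormalized: ∫|R|² dx = 0.23148, and ∫R*·V(x)·R dx = -0.19880, so ⟨V⟩ = -0.19880 / 0.23148.
⟨V⟩ = -0.85880.

-0.859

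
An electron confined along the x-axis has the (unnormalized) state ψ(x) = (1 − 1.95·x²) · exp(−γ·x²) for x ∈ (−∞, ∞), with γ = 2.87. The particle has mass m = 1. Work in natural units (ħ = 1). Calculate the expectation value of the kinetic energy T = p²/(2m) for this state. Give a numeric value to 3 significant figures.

T = −(ħ²/2m) d²/dx², so ⟨T⟩ = −(ħ²/2m) ∫ ψ*·ψ'' dx / ∫|ψ|² dx; with m = 1.
Expand each integrand as polynomial × e^(−2γx²) and use ∫x^(2j)·e^(−2γx²) dx = (2j−1)!!/(4γ)^j · √(π/(2γ)), odd powers → 0; here √(π/(2γ)) = 0.73981. Differentiate with the product rule, d/dx e^(−γx²) = −2γx·e^(−γx²).
State is unnormalized: ∫|ψ|² dx = 0.55252, and ∫ψ*·(−ħ²/2m · ψ'') dx = 1.6367, so ⟨T⟩ = 1.6367 / 0.55252.
⟨T⟩ = 2.9623.

2.96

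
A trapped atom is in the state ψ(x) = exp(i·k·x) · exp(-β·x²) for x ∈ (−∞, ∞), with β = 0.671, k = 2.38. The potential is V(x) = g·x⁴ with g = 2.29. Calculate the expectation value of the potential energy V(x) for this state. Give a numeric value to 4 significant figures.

⟨V⟩ = ∫ V(x)·|ψ|² dx / ∫|ψ|² dx.
Gaussian moments: ∫x^(2j)·e^(−2βx²) dx = (2j−1)!!/(4β)^j · √(π/(2β)), odd powers integrate to 0; here √(π/(2β)) = 1.5300.
State is unnormalized: ∫|ψ|² dx = 1.5300, and ∫ψ*·V(x)·ψ dx = 1.4591, so ⟨V⟩ = 1.4591 / 1.5300.
⟨V⟩ = 0.95366.

0.9537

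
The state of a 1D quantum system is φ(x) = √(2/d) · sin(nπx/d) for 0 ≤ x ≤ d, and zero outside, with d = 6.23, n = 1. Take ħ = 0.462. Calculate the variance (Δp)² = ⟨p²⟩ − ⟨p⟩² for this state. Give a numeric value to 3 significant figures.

0.0543

Compute ⟨p⟩ and ⟨p²⟩ separately; (Δp)² = ⟨p²⟩ − ⟨p⟩².
d/dx sin(nπx/d) = (nπ/d)·cos(nπx/d) and d²/dx² sin(nπx/d) = −(nπ/d)²·sin(nπx/d); on 0 ≤ x ≤ d, ∫sin²(nπx/d) dx = d/2 and ∫sin(nπx/d)·cos(nπx/d) dx = 0.
⟨p⟩ = 0.0000 and ⟨p²⟩ = 0.054276.
(Δp)² = 0.054276 − (0.0000)² = 0.054276.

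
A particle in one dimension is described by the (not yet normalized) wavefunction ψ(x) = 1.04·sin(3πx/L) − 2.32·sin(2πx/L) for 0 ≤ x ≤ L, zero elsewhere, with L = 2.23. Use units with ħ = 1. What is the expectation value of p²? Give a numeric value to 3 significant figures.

9.60

p² ψ = −ħ² d²ψ/dx²; ⟨p²⟩ = −ħ² ∫ ψ*·ψ'' dx / ∫|ψ|² dx.
d²/dx² sin(jπx/L) = −(jπ/L)²·sin(jπx/L); on 0 ≤ x ≤ L, ∫sin²(jπx/L) dx = L/2 and ∫sin(jπx/L)·sin(lπx/L) dx = 0 for j ≠ l, so only diagonal terms survive in ∫|ψ|² and ∫ψ·ψ″; ∫ψ·ψ′ dx = [ψ²/2] between the walls = 0.
State is unnormalized: ∫|ψ|² dx = 7.2074, and ∫ψ*·(−ħ² ψ'') dx = 69.185, so ⟨p²⟩ = 69.185 / 7.2074.
⟨p²⟩ = 9.5992.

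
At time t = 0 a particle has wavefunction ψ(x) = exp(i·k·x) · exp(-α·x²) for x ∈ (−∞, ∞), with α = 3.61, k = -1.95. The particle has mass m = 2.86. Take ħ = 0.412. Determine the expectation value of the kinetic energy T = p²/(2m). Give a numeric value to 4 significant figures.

0.2200

T = −(ħ²/2m) d²/dx², so ⟨T⟩ = −(ħ²/2m) ∫ ψ*·ψ'' dx / ∫|ψ|² dx; with m = 2.86.
Gaussian moments: ∫x^(2j)·e^(−2αx²) dx = (2j−1)!!/(4α)^j · √(π/(2α)), odd powers integrate to 0; here √(π/(2α)) = 0.65964. Derivatives: ψ′ = (ik − 2αx)·ψ, ψ″ = ((ik − 2αx)² − 2α)·ψ; the odd-in-x pieces drop out.
State is unnormalized: ∫|ψ|² dx = 0.65964, and ∫ψ*·(−ħ²/2m · ψ'') dx = 0.14510, so ⟨T⟩ = 0.14510 / 0.65964.
⟨T⟩ = 0.21997.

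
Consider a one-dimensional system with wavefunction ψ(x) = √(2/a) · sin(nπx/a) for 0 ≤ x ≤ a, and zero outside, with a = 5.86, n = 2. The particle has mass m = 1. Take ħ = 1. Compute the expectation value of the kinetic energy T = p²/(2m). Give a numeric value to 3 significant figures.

0.575

T = −(ħ²/2m) d²/dx², so ⟨T⟩ = −(ħ²/2m) ∫ ψ*·ψ'' dx; with m = 1.
d/dx sin(nπx/a) = (nπ/a)·cos(nπx/a) and d²/dx² sin(nπx/a) = −(nπ/a)²·sin(nπx/a); on 0 ≤ x ≤ a, ∫sin²(nπx/a) dx = a/2 and ∫sin(nπx/a)·cos(nπx/a) dx = 0.
⟨T⟩ = 0.57482.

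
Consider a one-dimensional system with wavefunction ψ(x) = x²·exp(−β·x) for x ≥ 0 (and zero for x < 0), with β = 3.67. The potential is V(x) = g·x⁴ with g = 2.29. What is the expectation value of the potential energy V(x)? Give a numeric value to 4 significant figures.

⟨V⟩ = ∫ V(x)·|ψ|² dx / ∫|ψ|² dx.
Every integrand reduces to terms xʲ·e^(−2βx) on [0, ∞); use ∫₀^∞ xʲ·e^(−2βx) dx = j!/(2β)^(j+1).
State is unnormalized: ∫|ψ|² dx = 0.0011265, and ∫ψ*·V(x)·ψ dx = 0.0014931, so ⟨V⟩ = 0.0014931 / 0.0011265.
⟨V⟩ = 1.3254.

1.325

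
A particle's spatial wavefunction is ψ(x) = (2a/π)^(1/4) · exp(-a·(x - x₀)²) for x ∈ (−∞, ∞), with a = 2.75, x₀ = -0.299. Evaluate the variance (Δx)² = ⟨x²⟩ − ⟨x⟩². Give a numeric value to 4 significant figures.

0.09091

Compute ⟨x⟩ and ⟨x²⟩ separately, then (Δx)² = ⟨x²⟩ − ⟨x⟩².
Gaussian moments (u = x − x₀): ∫u^(2j)·e^(−2au²) du = (2j−1)!!/(4a)^j · √(π/(2a)), odd powers integrate to 0; here √(π/(2a)) = 0.75578.
⟨x⟩ = -0.29900 and ⟨x²⟩ = 0.18031.
(Δx)² = 0.18031 − (-0.29900)² = 0.090909.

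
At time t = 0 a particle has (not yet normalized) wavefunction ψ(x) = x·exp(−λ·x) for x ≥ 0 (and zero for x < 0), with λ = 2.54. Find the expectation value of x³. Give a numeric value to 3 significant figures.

0.458

⟨x³⟩ = ∫ x³·|ψ|² dx / ∫|ψ|² dx (integrals over the domain).
Every integrand reduces to terms xʲ·e^(−2λx) on [0, ∞); use ∫₀^∞ xʲ·e^(−2λx) dx = j!/(2λ)^(j+1).
State is unnormalized: ∫|ψ|² dx = 0.015256, and ∫ψ*·x³·ψ dx = 0.0069823, so ⟨x³⟩ = 0.0069823 / 0.015256.
⟨x³⟩ = 0.45768.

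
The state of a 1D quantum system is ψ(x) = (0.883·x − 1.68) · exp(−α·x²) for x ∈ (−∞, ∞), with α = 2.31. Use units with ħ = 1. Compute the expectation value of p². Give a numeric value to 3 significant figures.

2.44

p² ψ = −ħ² d²ψ/dx²; ⟨p²⟩ = −ħ² ∫ ψ*·ψ'' dx / ∫|ψ|² dx.
Expand each integrand as polynomial × e^(−2αx²) and use ∫x^(2j)·e^(−2αx²) dx = (2j−1)!!/(4α)^j · √(π/(2α)), odd powers → 0; here √(π/(2α)) = 0.82462. Differentiate with the product rule, d/dx e^(−αx²) = −2αx·e^(−αx²).
State is unnormalized: ∫|ψ|² dx = 2.3970, and ∫ψ*·(−ħ² ψ'') dx = 5.8585, so ⟨p²⟩ = 5.8585 / 2.3970.
⟨p²⟩ = 2.4441.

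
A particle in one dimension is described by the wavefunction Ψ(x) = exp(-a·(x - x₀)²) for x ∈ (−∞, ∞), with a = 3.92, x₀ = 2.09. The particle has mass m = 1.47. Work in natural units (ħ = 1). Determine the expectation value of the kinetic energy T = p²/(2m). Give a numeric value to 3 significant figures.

T = −(ħ²/2m) d²/dx², so ⟨T⟩ = −(ħ²/2m) ∫ Ψ*·Ψ'' dx / ∫|Ψ|² dx; with m = 1.47.
Gaussian moments (u = x − x₀): ∫u^(2j)·e^(−2au²) du = (2j−1)!!/(4a)^j · √(π/(2a)), odd powers integrate to 0; here √(π/(2a)) = 0.63302. Derivatives: d/dx e^(−au²) = −2au·e^(−au²), d²/dx² e^(−au²) = (4a²u² − 2a)·e^(−au²).
State is unnormalized: ∫|Ψ|² dx = 0.63302, and ∫Ψ*·(−ħ²/2m · Ψ'') dx = 0.84403, so ⟨T⟩ = 0.84403 / 0.63302.
⟨T⟩ = 1.3333.

1.33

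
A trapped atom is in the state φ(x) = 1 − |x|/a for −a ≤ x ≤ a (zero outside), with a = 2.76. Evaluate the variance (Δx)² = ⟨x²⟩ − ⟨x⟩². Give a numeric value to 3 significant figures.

Compute ⟨x⟩ and ⟨x²⟩ separately, then (Δx)² = ⟨x²⟩ − ⟨x⟩².
φ is even, so ∫ over [−a, a] = 2∫₀ᵃ with φ = 1 − x/a there: ∫₀ᵃ (1 − x/a)² dx = a/3, ∫₀ᵃ x²(1 − x/a)² dx = a³/30, ∫₀ᵃ x⁴(1 − x/a)² dx = a⁵/105.
Normalization: ∫|φ|² dx = 1.8400.
⟨x⟩ = 0.0000 and ⟨x²⟩ = 0.76176.
(Δx)² = 0.76176 − (0.0000)² = 0.76176.

0.762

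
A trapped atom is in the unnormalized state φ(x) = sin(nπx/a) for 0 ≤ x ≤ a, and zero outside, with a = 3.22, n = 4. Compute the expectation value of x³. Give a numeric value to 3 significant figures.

8.19

⟨x³⟩ = ∫ x³·|φ|² dx / ∫|φ|² dx (integrals over the domain).
With sin²θ = (1 − cos2θ)/2 on 0 ≤ x ≤ a: ∫sin²(nπx/a) dx = a/2, ∫x·sin²(nπx/a) dx = a²/4, ∫x²·sin²(nπx/a) dx = a³·(1/6 − 1/(4n²π²)); higher powers xᵏ the same way, integrating xᵏ·cos(2nπx/a) by parts.
State is unnormalized: ∫|φ|² dx = 1.6100, and ∫φ*·x³·φ dx = 13.183, so ⟨x³⟩ = 13.183 / 1.6100.
⟨x³⟩ = 8.1880.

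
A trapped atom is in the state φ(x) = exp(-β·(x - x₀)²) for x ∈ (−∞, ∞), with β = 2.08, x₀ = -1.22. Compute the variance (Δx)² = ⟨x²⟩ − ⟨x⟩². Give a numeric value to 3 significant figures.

0.120

Compute ⟨x⟩ and ⟨x²⟩ separately, then (Δx)² = ⟨x²⟩ − ⟨x⟩².
Gaussian moments (u = x − x₀): ∫u^(2j)·e^(−2βu²) du = (2j−1)!!/(4β)^j · √(π/(2β)), odd powers integrate to 0; here √(π/(2β)) = 0.86902.
Normalization: ∫|φ|² dx = 0.86902.
⟨x⟩ = -1.2200 and ⟨x²⟩ = 1.6086.
(Δx)² = 1.6086 − (-1.2200)² = 0.12019.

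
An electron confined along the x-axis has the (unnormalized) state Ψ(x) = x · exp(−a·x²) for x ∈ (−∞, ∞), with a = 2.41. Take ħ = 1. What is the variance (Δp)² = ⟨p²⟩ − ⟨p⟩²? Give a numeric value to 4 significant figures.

Compute ⟨p⟩ and ⟨p²⟩ separately; (Δp)² = ⟨p²⟩ − ⟨p⟩².
Expand each integrand as polynomial × e^(−2ax²) and use ∫x^(2j)·e^(−2ax²) dx = (2j−1)!!/(4a)^j · √(π/(2a)), odd powers → 0; here √(π/(2a)) = 0.80733. Differentiate with the product rule, d/dx e^(−ax²) = −2ax·e^(−ax²).
Normalization: ∫|Ψ|² dx = 0.083748.
⟨p⟩ = 0.0000 and ⟨p²⟩ = 7.2300.
(Δp)² = 7.2300 − (0.0000)² = 7.2300.

7.230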